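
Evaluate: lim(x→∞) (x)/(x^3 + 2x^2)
This is an ∞/∞ indeterminate form.

Apply L'Hôpital's rule: differentiate numerator and denominator separately.
  f(x) = x   ⇒   f'(x) = 1
  g(x) = x^3 + 2·x^2   ⇒   g'(x) = 3·x^2 + 4·x
  lim(x→∞) f'(x)/g'(x) = lim(x→∞) (1)/(3·x^2 + 4·x)
  = 0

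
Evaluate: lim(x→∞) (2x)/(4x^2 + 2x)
This is an ∞/∞ indeterminate form.

Apply L'Hôpital's rule: differentiate numerator and denominator separately.
  f(x) = 2·x   ⇒   f'(x) = 2
  g(x) = 4·x^2 + 2·x   ⇒   g'(x) = 8·x + 2
  lim(x→∞) f'(x)/g'(x) = lim(x→∞) (2)/(8·x + 2)
  = 0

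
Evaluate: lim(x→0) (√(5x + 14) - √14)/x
This is a standard limit.

Factor or rationalize the expression:
  lim(x→0) (√(5x + 14) - √14)/x = 5·sqrt(14)/28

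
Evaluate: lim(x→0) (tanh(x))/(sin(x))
This is a 0/0 indeterminate form.

Apply L'Hôpital's rule: differentiate numerator and denominator separately.
  f(x) = tanh(x)   ⇒   f'(x) = 1 - tanh(x)^2
  g(x) = sin(x)   ⇒   g'(x) = cos(x)
  lim(x→0) f'(x)/g'(x) = lim(x→0) (1 - tanh(x)^2)/(cos(x))
  = 1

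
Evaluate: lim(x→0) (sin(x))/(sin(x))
This is a 0/0 indeterminate form.

Apply L'Hôpital's rule: differentiate numerator and denominator separately.
  f(x) = sin(x)   ⇒   f'(x) = cos(x)
  g(x) = sin(x)   ⇒   g'(x) = cos(x)
  lim(x→0) f'(x)/g'(x) = lim(x→0) (cos(x))/(cos(x))
  = 1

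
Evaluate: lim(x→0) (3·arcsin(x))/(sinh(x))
This is a 0/0 indeterminate form.

Apply L'Hôpital's rule: differentiate numerator and denominator separately.
  f(x) = 3·asin(x)   ⇒   f'(x) = 3/sqrt(1 - x^2)
  g(x) = sinh(x)   ⇒   g'(x) = cosh(x)
  lim(x→0) f'(x)/g'(x) = lim(x→0) (3/sqrt(1 - x^2))/(cosh(x))
  = 3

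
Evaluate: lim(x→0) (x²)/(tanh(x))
This is a 0/0 indeterminate form.

Apply L'Hôpital's rule: differentiate numerator and denominator separately.
  f(x) = x^2   ⇒   f'(x) = 2·x
  g(x) = tanh(x)   ⇒   g'(x) = 1 - tanh(x)^2
  lim(x→0) f'(x)/g'(x) = lim(x→0) (2·x)/(1 - tanh(x)^2)
  = 0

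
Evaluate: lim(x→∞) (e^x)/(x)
This is an ∞/∞ indeterminate form.

Apply L'Hôpital's rule: differentiate numerator and denominator separately.
  f(x) = e^(x)   ⇒   f'(x) = e^(x)
  g(x) = x   ⇒   g'(x) = 1
  lim(x→∞) f'(x)/g'(x) = lim(x→∞) (e^(x))/(1)
  = ∞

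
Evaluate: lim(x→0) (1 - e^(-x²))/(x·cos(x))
This is a 0/0 indeterminate form.

Apply L'Hôpital's rule: differentiate numerator and denominator separately.
  f(x) = 1 - e^(-x^2)   ⇒   f'(x) = 2·x·e^(-x^2)
  g(x) = x·cos(x)   ⇒   g'(x) = -x·sin(x) + cos(x)
  lim(x→0) f'(x)/g'(x) = lim(x→0) (2·x·e^(-x^2))/(-x·sin(x) + cos(x))
  = 0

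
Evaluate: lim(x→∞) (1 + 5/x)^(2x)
This is an exponential indeterminate form.

For exponential indeterminate forms, take the natural log:
  Let L = lim(x→∞) (1 + 5/x)^(2x)
  Then ln(L) = lim(x→∞) [exponent × ln(base)]
  Evaluate using L'Hôpital or standard limits, then exponentiate.
  L = e^(10)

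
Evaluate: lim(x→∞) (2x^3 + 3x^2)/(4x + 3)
This is an ∞/∞ indeterminate form.

Apply L'Hôpital's rule: differentiate numerator and denominator separately.
  f(x) = 2·x^3 + 3·x^2   ⇒   f'(x) = 6·x^2 + 6·x
  g(x) = 4·x + 3   ⇒   g'(x) = 4
  lim(x→∞) f'(x)/g'(x) = lim(x→∞) (6·x^2 + 6·x)/(4)
  = ∞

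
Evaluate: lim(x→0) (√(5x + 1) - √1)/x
This is a standard limit.

Factor or rationalize the expression:
  lim(x→0) (√(5x + 1) - √1)/x = 5/2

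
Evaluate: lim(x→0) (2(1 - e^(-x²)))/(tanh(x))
This is a 0/0 indeterminate form.

Apply L'Hôpital's rule: differentiate numerator and denominator separately.
  f(x) = 2 - 2·e^(-x^2)   ⇒   f'(x) = 4·x·e^(-x^2)
  g(x) = tanh(x)   ⇒   g'(x) = 1 - tanh(x)^2
  lim(x→0) f'(x)/g'(x) = lim(x→0) (4·x·e^(-x^2))/(1 - tanh(x)^2)
  = 0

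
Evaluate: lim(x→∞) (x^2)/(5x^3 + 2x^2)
This is an ∞/∞ indeterminate form.

Apply L'Hôpital's rule: differentiate numerator and denominator separately.
  f(x) = x^2   ⇒   f'(x) = 2·x
  g(x) = 5·x^3 + 2·x^2   ⇒   g'(x) = 15·x^2 + 4·x
  lim(x→∞) f'(x)/g'(x) = lim(x→∞) (2·x)/(15·x^2 + 4·x)
  = 0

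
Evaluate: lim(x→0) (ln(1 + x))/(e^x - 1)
This is a 0/0 indeterminate form.

Apply L'Hôpital's rule: differentiate numerator and denominator separately.
  f(x) = ln(x + 1)   ⇒   f'(x) = 1/(x + 1)
  g(x) = e^(x) - 1   ⇒   g'(x) = e^(x)
  lim(x→0) f'(x)/g'(x) = lim(x→0) (1/(x + 1))/(e^(x))
  = 1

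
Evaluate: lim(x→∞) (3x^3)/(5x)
This is an ∞/∞ indeterminate form.

Apply L'Hôpital's rule: differentiate numerator and denominator separately.
  f(x) = 3·x^3   ⇒   f'(x) = 9·x^2
  g(x) = 5·x   ⇒   g'(x) = 5
  lim(x→∞) f'(x)/g'(x) = lim(x→∞) (9·x^2)/(5)
  = ∞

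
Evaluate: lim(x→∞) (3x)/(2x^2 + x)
This is an ∞/∞ indeterminate form.

Apply L'Hôpital's rule: differentiate numerator and denominator separately.
  f(x) = 3·x   ⇒   f'(x) = 3
  g(x) = 2·x^2 + x   ⇒   g'(x) = 4·x + 1
  lim(x→∞) f'(x)/g'(x) = lim(x→∞) (3)/(4·x + 1)
  = 0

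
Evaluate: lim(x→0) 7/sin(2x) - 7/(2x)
This is an ∞-∞ indeterminate form.

Combine fractions or rationalize to convert ∞-∞ to 0/0 form:
  lim(x→0) 7/sin(2x) - 7/(2x) = 0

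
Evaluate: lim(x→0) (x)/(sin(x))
This is a 0/0 indeterminate form.

Apply L'Hôpital's rule: differentiate numerator and denominator separately.
  f(x) = x   ⇒   f'(x) = 1
  g(x) = sin(x)   ⇒   g'(x) = cos(x)
  lim(x→0) f'(x)/g'(x) = lim(x→0) (1)/(cos(x))
  = 1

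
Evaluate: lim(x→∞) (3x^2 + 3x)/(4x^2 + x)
This is an ∞/∞ indeterminate form.

Apply L'Hôpital's rule: differentiate numerator and denominator separately.
  f(x) = 3·x^2 + 3·x   ⇒   f'(x) = 6·x + 3
  g(x) = 4·x^2 + x   ⇒   g'(x) = 8·x + 1
  lim(x→∞) f'(x)/g'(x) = lim(x→∞) (6·x + 3)/(8·x + 1)
  = 3/4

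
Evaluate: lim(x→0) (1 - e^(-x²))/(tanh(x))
This is a 0/0 indeterminate form.

Apply L'Hôpital's rule: differentiate numerator and denominator separately.
  f(x) = 1 - e^(-x^2)   ⇒   f'(x) = 2·x·e^(-x^2)
  g(x) = tanh(x)   ⇒   g'(x) = 1 - tanh(x)^2
  lim(x→0) f'(x)/g'(x) = lim(x→0) (2·x·e^(-x^2))/(1 - tanh(x)^2)
  = 0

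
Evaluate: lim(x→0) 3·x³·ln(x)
This is a 0·∞ indeterminate form.

Rewrite 0·∞ as a quotient (0/0 or ∞/∞ form), then apply L'Hôpital's rule:
  lim(x→0) 3·x³·ln(x) = 0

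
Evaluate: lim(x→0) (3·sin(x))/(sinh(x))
This is a 0/0 indeterminate form.

Apply L'Hôpital's rule: differentiate numerator and denominator separately.
  f(x) = 3·sin(x)   ⇒   f'(x) = 3·cos(x)
  g(x) = sinh(x)   ⇒   g'(x) = cosh(x)
  lim(x→0) f'(x)/g'(x) = lim(x→0) (3·cos(x))/(cosh(x))
  = 3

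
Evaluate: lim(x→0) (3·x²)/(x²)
This is a 0/0 indeterminate form.

Apply L'Hôpital's rule: differentiate numerator and denominator separately.
  f(x) = 3·x^2   ⇒   f'(x) = 6·x
  g(x) = x^2   ⇒   g'(x) = 2·x
  lim(x→0) f'(x)/g'(x) = lim(x→0) (6·x)/(2·x)
  = 3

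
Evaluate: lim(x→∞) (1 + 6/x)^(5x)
This is an exponential indeterminate form.

For exponential indeterminate forms, take the natural log:
  Let L = lim(x→∞) (1 + 6/x)^(5x)
  Then ln(L) = lim(x→∞) [exponent × ln(base)]
  Evaluate using L'Hôpital or standard limits, then exponentiate.
  L = e^(30)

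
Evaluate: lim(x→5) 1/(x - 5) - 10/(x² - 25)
This is an ∞-∞ indeterminate form.

Combine fractions or rationalize to convert ∞-∞ to 0/0 form:
  lim(x→5) 1/(x - 5) - 10/(x² - 25) = 1/10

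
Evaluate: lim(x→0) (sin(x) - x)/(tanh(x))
This is a 0/0 indeterminate form.

Apply L'Hôpital's rule: differentiate numerator and denominator separately.
  f(x) = -x + sin(x)   ⇒   f'(x) = cos(x) - 1
  g(x) = tanh(x)   ⇒   g'(x) = 1 - tanh(x)^2
  lim(x→0) f'(x)/g'(x) = lim(x→0) (cos(x) - 1)/(1 - tanh(x)^2)
  = 0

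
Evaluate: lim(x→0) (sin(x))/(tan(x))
This is a 0/0 indeterminate form.

Apply L'Hôpital's rule: differentiate numerator and denominator separately.
  f(x) = sin(x)   ⇒   f'(x) = cos(x)
  g(x) = tan(x)   ⇒   g'(x) = tan(x)^2 + 1
  lim(x→0) f'(x)/g'(x) = lim(x→0) (cos(x))/(tan(x)^2 + 1)
  = 1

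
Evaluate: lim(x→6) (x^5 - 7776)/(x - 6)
This is a standard limit.

Factor or rationalize the expression:
  lim(x→6) (x^5 - 7776)/(x - 6) = 6480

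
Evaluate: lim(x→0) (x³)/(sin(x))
This is a 0/0 indeterminate form.

Apply L'Hôpital's rule: differentiate numerator and denominator separately.
  f(x) = x^3   ⇒   f'(x) = 3·x^2
  g(x) = sin(x)   ⇒   g'(x) = cos(x)
  lim(x→0) f'(x)/g'(x) = lim(x→0) (3·x^2)/(cos(x))
  = 0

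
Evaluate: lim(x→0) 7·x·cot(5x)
This is a 0·∞ indeterminate form.

Rewrite 0·∞ as a quotient (0/0 or ∞/∞ form), then apply L'Hôpital's rule:
  lim(x→0) 7·x·cot(5x) = 7/5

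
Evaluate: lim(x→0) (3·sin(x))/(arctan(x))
This is a 0/0 indeterminate form.

Apply L'Hôpital's rule: differentiate numerator and denominator separately.
  f(x) = 3·sin(x)   ⇒   f'(x) = 3·cos(x)
  g(x) = atan(x)   ⇒   g'(x) = 1/(x^2 + 1)
  lim(x→0) f'(x)/g'(x) = lim(x→0) (3·cos(x))/(1/(x^2 + 1))
  = 3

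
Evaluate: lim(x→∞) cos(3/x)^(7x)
This is an exponential indeterminate form.

For exponential indeterminate forms, take the natural log:
  Let L = lim(x→∞) cos(3/x)^(7x)
  Then ln(L) = lim(x→∞) [exponent × ln(base)]
  Evaluate using L'Hôpital or standard limits, then exponentiate.
  L = 1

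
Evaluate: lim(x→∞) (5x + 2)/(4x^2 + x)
This is an ∞/∞ indeterminate form.

Apply L'Hôpital's rule: differentiate numerator and denominator separately.
  f(x) = 5·x + 2   ⇒   f'(x) = 5
  g(x) = 4·x^2 + x   ⇒   g'(x) = 8·x + 1
  lim(x→∞) f'(x)/g'(x) = lim(x→∞) (5)/(8·x + 1)
  = 0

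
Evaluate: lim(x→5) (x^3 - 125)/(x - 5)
This is a standard limit.

Factor or rationalize the expression:
  lim(x→5) (x^3 - 125)/(x - 5) = 75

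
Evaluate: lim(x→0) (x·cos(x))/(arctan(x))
This is a 0/0 indeterminate form.

Apply L'Hôpital's rule: differentiate numerator and denominator separately.
  f(x) = x·cos(x)   ⇒   f'(x) = -x·sin(x) + cos(x)
  g(x) = atan(x)   ⇒   g'(x) = 1/(x^2 + 1)
  lim(x→0) f'(x)/g'(x) = lim(x→0) (-x·sin(x) + cos(x))/(1/(x^2 + 1))
  = 1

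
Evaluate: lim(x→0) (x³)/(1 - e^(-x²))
This is a 0/0 indeterminate form.

Apply L'Hôpital's rule: differentiate numerator and denominator separately.
  f(x) = x^3   ⇒   f'(x) = 3·x^2
  g(x) = 1 - e^(-x^2)   ⇒   g'(x) = 2·x·e^(-x^2)
  lim(x→0) f'(x)/g'(x) = lim(x→0) (3·x^2)/(2·x·e^(-x^2))
  = 0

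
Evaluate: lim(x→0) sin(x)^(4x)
This is an exponential indeterminate form.

For exponential indeterminate forms, take the natural log:
  Let L = lim(x→0) sin(x)^(4x)
  Then ln(L) = lim(x→0) [exponent × ln(base)]
  Evaluate using L'Hôpital or standard limits, then exponentiate.
  L = 1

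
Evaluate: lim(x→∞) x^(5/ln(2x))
This is an exponential indeterminate form.

For exponential indeterminate forms, take the natural log:
  Let L = lim(x→∞) x^(5/ln(2x))
  Then ln(L) = lim(x→∞) [exponent × ln(base)]
  Evaluate using L'Hôpital or standard limits, then exponentiate.
  L = e^(5)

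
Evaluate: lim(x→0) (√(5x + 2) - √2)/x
This is a standard limit.

Factor or rationalize the expression:
  lim(x→0) (√(5x + 2) - √2)/x = 5·sqrt(2)/4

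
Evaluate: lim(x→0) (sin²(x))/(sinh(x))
This is a 0/0 indeterminate form.

Apply L'Hôpital's rule: differentiate numerator and denominator separately.
  f(x) = sin(x)^2   ⇒   f'(x) = 2·sin(x)·cos(x)
  g(x) = sinh(x)   ⇒   g'(x) = cosh(x)
  lim(x→0) f'(x)/g'(x) = lim(x→0) (2·sin(x)·cos(x))/(cosh(x))
  = 0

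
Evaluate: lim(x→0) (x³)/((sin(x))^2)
This is a 0/0 indeterminate form.

Apply L'Hôpital's rule: differentiate numerator and denominator separately.
  f(x) = x^3   ⇒   f'(x) = 3·x^2
  g(x) = sin(x)^2   ⇒   g'(x) = 2·sin(x)·cos(x)
  lim(x→0) f'(x)/g'(x) = lim(x→0) (3·x^2)/(2·sin(x)·cos(x))
  = 0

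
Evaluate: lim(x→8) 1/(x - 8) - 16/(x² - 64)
This is an ∞-∞ indeterminate form.

Combine fractions or rationalize to convert ∞-∞ to 0/0 form:
  lim(x→8) 1/(x - 8) - 16/(x² - 64) = 1/16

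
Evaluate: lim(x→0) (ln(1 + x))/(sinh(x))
This is a 0/0 indeterminate form.

Apply L'Hôpital's rule: differentiate numerator and denominator separately.
  f(x) = ln(x + 1)   ⇒   f'(x) = 1/(x + 1)
  g(x) = sinh(x)   ⇒   g'(x) = cosh(x)
  lim(x→0) f'(x)/g'(x) = lim(x→0) (1/(x + 1))/(cosh(x))
  = 1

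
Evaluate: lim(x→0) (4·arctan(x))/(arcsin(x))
This is a 0/0 indeterminate form.

Apply L'Hôpital's rule: differentiate numerator and denominator separately.
  f(x) = 4·atan(x)   ⇒   f'(x) = 4/(x^2 + 1)
  g(x) = asin(x)   ⇒   g'(x) = 1/sqrt(1 - x^2)
  lim(x→0) f'(x)/g'(x) = lim(x→0) (4/(x^2 + 1))/(1/sqrt(1 - x^2))
  = 4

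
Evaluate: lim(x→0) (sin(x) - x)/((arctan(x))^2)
This is a 0/0 indeterminate form.

Apply L'Hôpital's rule: differentiate numerator and denominator separately.
  f(x) = -x + sin(x)   ⇒   f'(x) = cos(x) - 1
  g(x) = atan(x)^2   ⇒   g'(x) = 2·atan(x)/(x^2 + 1)
  lim(x→0) f'(x)/g'(x) = lim(x→0) (cos(x) - 1)/(2·atan(x)/(x^2 + 1))
  = 0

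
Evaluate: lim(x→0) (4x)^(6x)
This is an exponential indeterminate form.

For exponential indeterminate forms, take the natural log:
  Let L = lim(x→0) (4x)^(6x)
  Then ln(L) = lim(x→0) [exponent × ln(base)]
  Evaluate using L'Hôpital or standard limits, then exponentiate.
  L = 1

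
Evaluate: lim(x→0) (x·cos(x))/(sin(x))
This is a 0/0 indeterminate form.

Apply L'Hôpital's rule: differentiate numerator and denominator separately.
  f(x) = x·cos(x)   ⇒   f'(x) = -x·sin(x) + cos(x)
  g(x) = sin(x)   ⇒   g'(x) = cos(x)
  lim(x→0) f'(x)/g'(x) = lim(x→0) (-x·sin(x) + cos(x))/(cos(x))
  = 1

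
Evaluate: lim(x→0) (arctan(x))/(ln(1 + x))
This is a 0/0 indeterminate form.

Apply L'Hôpital's rule: differentiate numerator and denominator separately.
  f(x) = atan(x)   ⇒   f'(x) = 1/(x^2 + 1)
  g(x) = ln(x + 1)   ⇒   g'(x) = 1/(x + 1)
  lim(x→0) f'(x)/g'(x) = lim(x→0) (1/(x^2 + 1))/(1/(x + 1))
  = 1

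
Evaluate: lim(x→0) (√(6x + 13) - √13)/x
This is a standard limit.

Factor or rationalize the expression:
  lim(x→0) (√(6x + 13) - √13)/x = 3·sqrt(13)/13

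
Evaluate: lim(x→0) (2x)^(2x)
This is an exponential indeterminate form.

For exponential indeterminate forms, take the natural log:
  Let L = lim(x→0) (2x)^(2x)
  Then ln(L) = lim(x→0) [exponent × ln(base)]
  Evaluate using L'Hôpital or standard limits, then exponentiate.
  L = 1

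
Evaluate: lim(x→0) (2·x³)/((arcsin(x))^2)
This is a 0/0 indeterminate form.

Apply L'Hôpital's rule: differentiate numerator and denominator separately.
  f(x) = 2·x^3   ⇒   f'(x) = 6·x^2
  g(x) = asin(x)^2   ⇒   g'(x) = 2·asin(x)/sqrt(1 - x^2)
  lim(x→0) f'(x)/g'(x) = lim(x→0) (6·x^2)/(2·asin(x)/sqrt(1 - x^2))
  = 0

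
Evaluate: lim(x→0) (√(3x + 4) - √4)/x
This is a standard limit.

Factor or rationalize the expression:
  lim(x→0) (√(3x + 4) - √4)/x = 3/4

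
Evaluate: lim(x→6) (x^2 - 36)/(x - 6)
This is a standard limit.

Factor or rationalize the expression:
  lim(x→6) (x^2 - 36)/(x - 6) = 12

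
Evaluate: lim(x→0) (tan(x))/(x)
This is a 0/0 indeterminate form.

Apply L'Hôpital's rule: differentiate numerator and denominator separately.
  f(x) = tan(x)   ⇒   f'(x) = tan(x)^2 + 1
  g(x) = x   ⇒   g'(x) = 1
  lim(x→0) f'(x)/g'(x) = lim(x→0) (tan(x)^2 + 1)/(1)
  = 1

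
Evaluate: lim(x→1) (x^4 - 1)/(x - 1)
This is a standard limit.

Factor or rationalize the expression:
  lim(x→1) (x^4 - 1)/(x - 1) = 4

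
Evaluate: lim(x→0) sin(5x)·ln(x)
This is a 0·∞ indeterminate form.

Rewrite 0·∞ as a quotient (0/0 or ∞/∞ form), then apply L'Hôpital's rule:
  lim(x→0) sin(5x)·ln(x) = 0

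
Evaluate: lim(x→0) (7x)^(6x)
This is an exponential indeterminate form.

For exponential indeterminate forms, take the natural log:
  Let L = lim(x→0) (7x)^(6x)
  Then ln(L) = lim(x→0) [exponent × ln(base)]
  Evaluate using L'Hôpital or standard limits, then exponentiate.
  L = 1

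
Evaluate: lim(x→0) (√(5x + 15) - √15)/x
This is a standard limit.

Factor or rationalize the expression:
  lim(x→0) (√(5x + 15) - √15)/x = sqrt(15)/6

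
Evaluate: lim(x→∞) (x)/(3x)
This is an ∞/∞ indeterminate form.

Apply L'Hôpital's rule: differentiate numerator and denominator separately.
  f(x) = x   ⇒   f'(x) = 1
  g(x) = 3·x   ⇒   g'(x) = 3
  lim(x→∞) f'(x)/g'(x) = lim(x→∞) (1)/(3)
  = 1/3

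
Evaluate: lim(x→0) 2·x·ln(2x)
This is a 0·∞ indeterminate form.

Rewrite 0·∞ as a quotient (0/0 or ∞/∞ form), then apply L'Hôpital's rule:
  lim(x→0) 2·x·ln(2x) = 0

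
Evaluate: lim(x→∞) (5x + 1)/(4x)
This is an ∞/∞ indeterminate form.

Apply L'Hôpital's rule: differentiate numerator and denominator separately.
  f(x) = 5·x + 1   ⇒   f'(x) = 5
  g(x) = 4·x   ⇒   g'(x) = 4
  lim(x→∞) f'(x)/g'(x) = lim(x→∞) (5)/(4)
  = 5/4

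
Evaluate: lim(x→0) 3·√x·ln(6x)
This is a 0·∞ indeterminate form.

Rewrite 0·∞ as a quotient (0/0 or ∞/∞ form), then apply L'Hôpital's rule:
  lim(x→0) 3·√x·ln(6x) = 0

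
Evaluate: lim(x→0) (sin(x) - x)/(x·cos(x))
This is a 0/0 indeterminate form.

Apply L'Hôpital's rule: differentiate numerator and denominator separately.
  f(x) = -x + sin(x)   ⇒   f'(x) = cos(x) - 1
  g(x) = x·cos(x)   ⇒   g'(x) = -x·sin(x) + cos(x)
  lim(x→0) f'(x)/g'(x) = lim(x→0) (cos(x) - 1)/(-x·sin(x) + cos(x))
  = 0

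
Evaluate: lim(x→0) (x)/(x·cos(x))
This is a 0/0 indeterminate form.

Apply L'Hôpital's rule: differentiate numerator and denominator separately.
  f(x) = x   ⇒   f'(x) = 1
  g(x) = x·cos(x)   ⇒   g'(x) = -x·sin(x) + cos(x)
  lim(x→0) f'(x)/g'(x) = lim(x→0) (1)/(-x·sin(x) + cos(x))
  = 1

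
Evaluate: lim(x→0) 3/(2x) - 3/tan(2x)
This is an ∞-∞ indeterminate form.

Combine fractions or rationalize to convert ∞-∞ to 0/0 form:
  lim(x→0) 3/(2x) - 3/tan(2x) = 0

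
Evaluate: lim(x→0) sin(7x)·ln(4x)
This is a 0·∞ indeterminate form.

Rewrite 0·∞ as a quotient (0/0 or ∞/∞ form), then apply L'Hôpital's rule:
  lim(x→0) sin(7x)·ln(4x) = 0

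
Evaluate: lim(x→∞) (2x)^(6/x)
This is an exponential indeterminate form.

For exponential indeterminate forms, take the natural log:
  Let L = lim(x→∞) (2x)^(6/x)
  Then ln(L) = lim(x→∞) [exponent × ln(base)]
  Evaluate using L'Hôpital or standard limits, then exponentiate.
  L = 1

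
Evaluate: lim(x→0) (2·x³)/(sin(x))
This is a 0/0 indeterminate form.

Apply L'Hôpital's rule: differentiate numerator and denominator separately.
  f(x) = 2·x^3   ⇒   f'(x) = 6·x^2
  g(x) = sin(x)   ⇒   g'(x) = cos(x)
  lim(x→0) f'(x)/g'(x) = lim(x→0) (6·x^2)/(cos(x))
  = 0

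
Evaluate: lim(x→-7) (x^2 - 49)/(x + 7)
This is a standard limit.

Factor or rationalize the expression:
  lim(x→-7) (x^2 - 49)/(x + 7) = -14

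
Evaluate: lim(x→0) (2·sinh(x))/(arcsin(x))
This is a 0/0 indeterminate form.

Apply L'Hôpital's rule: differentiate numerator and denominator separately.
  f(x) = 2·sinh(x)   ⇒   f'(x) = 2·cosh(x)
  g(x) = asin(x)   ⇒   g'(x) = 1/sqrt(1 - x^2)
  lim(x→0) f'(x)/g'(x) = lim(x→0) (2·cosh(x))/(1/sqrt(1 - x^2))
  = 2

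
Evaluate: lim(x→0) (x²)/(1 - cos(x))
This is a 0/0 indeterminate form.

Apply L'Hôpital's rule: differentiate numerator and denominator separately.
  f(x) = x^2   ⇒   f'(x) = 2·x
  g(x) = 1 - cos(x)   ⇒   g'(x) = sin(x)
  lim(x→0) f'(x)/g'(x) = lim(x→0) (2·x)/(sin(x))
  = 2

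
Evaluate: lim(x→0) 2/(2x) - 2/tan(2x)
This is an ∞-∞ indeterminate form.

Combine fractions or rationalize to convert ∞-∞ to 0/0 form:
  lim(x→0) 2/(2x) - 2/tan(2x) = 0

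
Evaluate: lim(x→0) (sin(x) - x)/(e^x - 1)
This is a 0/0 indeterminate form.

Apply L'Hôpital's rule: differentiate numerator and denominator separately.
  f(x) = -x + sin(x)   ⇒   f'(x) = cos(x) - 1
  g(x) = e^(x) - 1   ⇒   g'(x) = e^(x)
  lim(x→0) f'(x)/g'(x) = lim(x→0) (cos(x) - 1)/(e^(x))
  = 0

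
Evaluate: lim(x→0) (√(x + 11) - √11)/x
This is a standard limit.

Factor or rationalize the expression:
  lim(x→0) (√(x + 11) - √11)/x = sqrt(11)/22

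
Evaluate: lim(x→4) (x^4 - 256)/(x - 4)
This is a standard limit.

Factor or rationalize the expression:
  lim(x→4) (x^4 - 256)/(x - 4) = 256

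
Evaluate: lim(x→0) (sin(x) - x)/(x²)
This is a 0/0 indeterminate form.

Apply L'Hôpital's rule: differentiate numerator and denominator separately.
  f(x) = -x + sin(x)   ⇒   f'(x) = cos(x) - 1
  g(x) = x^2   ⇒   g'(x) = 2·x
  lim(x→0) f'(x)/g'(x) = lim(x→0) (cos(x) - 1)/(2·x)
  = 0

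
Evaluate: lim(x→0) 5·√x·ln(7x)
This is a 0·∞ indeterminate form.

Rewrite 0·∞ as a quotient (0/0 or ∞/∞ form), then apply L'Hôpital's rule:
  lim(x→0) 5·√x·ln(7x) = 0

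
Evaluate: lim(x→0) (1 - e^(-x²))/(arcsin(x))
This is a 0/0 indeterminate form.

Apply L'Hôpital's rule: differentiate numerator and denominator separately.
  f(x) = 1 - e^(-x^2)   ⇒   f'(x) = 2·x·e^(-x^2)
  g(x) = asin(x)   ⇒   g'(x) = 1/sqrt(1 - x^2)
  lim(x→0) f'(x)/g'(x) = lim(x→0) (2·x·e^(-x^2))/(1/sqrt(1 - x^2))
  = 0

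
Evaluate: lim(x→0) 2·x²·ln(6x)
This is a 0·∞ indeterminate form.

Rewrite 0·∞ as a quotient (0/0 or ∞/∞ form), then apply L'Hôpital's rule:
  lim(x→0) 2·x²·ln(6x) = 0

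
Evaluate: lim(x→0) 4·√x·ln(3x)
This is a 0·∞ indeterminate form.

Rewrite 0·∞ as a quotient (0/0 or ∞/∞ form), then apply L'Hôpital's rule:
  lim(x→0) 4·√x·ln(3x) = 0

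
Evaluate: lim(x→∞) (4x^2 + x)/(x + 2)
This is an ∞/∞ indeterminate form.

Apply L'Hôpital's rule: differentiate numerator and denominator separately.
  f(x) = 4·x^2 + x   ⇒   f'(x) = 8·x + 1
  g(x) = x + 2   ⇒   g'(x) = 1
  lim(x→∞) f'(x)/g'(x) = lim(x→∞) (8·x + 1)/(1)
  = ∞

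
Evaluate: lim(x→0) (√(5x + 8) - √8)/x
This is a standard limit.

Factor or rationalize the expression:
  lim(x→0) (√(5x + 8) - √8)/x = 5·sqrt(2)/8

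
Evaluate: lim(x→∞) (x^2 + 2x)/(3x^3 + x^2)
This is an ∞/∞ indeterminate form.

Apply L'Hôpital's rule: differentiate numerator and denominator separately.
  f(x) = x^2 + 2·x   ⇒   f'(x) = 2·x + 2
  g(x) = 3·x^3 + x^2   ⇒   g'(x) = 9·x^2 + 2·x
  lim(x→∞) f'(x)/g'(x) = lim(x→∞) (2·x + 2)/(9·x^2 + 2·x)
  = 0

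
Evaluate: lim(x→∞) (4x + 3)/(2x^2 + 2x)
This is an ∞/∞ indeterminate form.

Apply L'Hôpital's rule: differentiate numerator and denominator separately.
  f(x) = 4·x + 3   ⇒   f'(x) = 4
  g(x) = 2·x^2 + 2·x   ⇒   g'(x) = 4·x + 2
  lim(x→∞) f'(x)/g'(x) = lim(x→∞) (4)/(4·x + 2)
  = 0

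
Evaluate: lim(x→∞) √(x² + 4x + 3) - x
This is an ∞-∞ indeterminate form.

Combine fractions or rationalize to convert ∞-∞ to 0/0 form:
  lim(x→∞) √(x² + 4x + 3) - x = 2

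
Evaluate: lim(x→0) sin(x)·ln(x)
This is a 0·∞ indeterminate form.

Rewrite 0·∞ as a quotient (0/0 or ∞/∞ form), then apply L'Hôpital's rule:
  lim(x→0) sin(x)·ln(x) = 0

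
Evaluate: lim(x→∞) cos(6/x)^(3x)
This is an exponential indeterminate form.

For exponential indeterminate forms, take the natural log:
  Let L = lim(x→∞) cos(6/x)^(3x)
  Then ln(L) = lim(x→∞) [exponent × ln(base)]
  Evaluate using L'Hôpital or standard limits, then exponentiate.
  L = 1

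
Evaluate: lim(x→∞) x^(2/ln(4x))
This is an exponential indeterminate form.

For exponential indeterminate forms, take the natural log:
  Let L = lim(x→∞) x^(2/ln(4x))
  Then ln(L) = lim(x→∞) [exponent × ln(base)]
  Evaluate using L'Hôpital or standard limits, then exponentiate.
  L = e²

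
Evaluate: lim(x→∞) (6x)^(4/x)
This is an exponential indeterminate form.

For exponential indeterminate forms, take the natural log:
  Let L = lim(x→∞) (6x)^(4/x)
  Then ln(L) = lim(x→∞) [exponent × ln(base)]
  Evaluate using L'Hôpital or standard limits, then exponentiate.
  L = 1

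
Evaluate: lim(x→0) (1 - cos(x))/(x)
This is a 0/0 indeterminate form.

Apply L'Hôpital's rule: differentiate numerator and denominator separately.
  f(x) = 1 - cos(x)   ⇒   f'(x) = sin(x)
  g(x) = x   ⇒   g'(x) = 1
  lim(x→0) f'(x)/g'(x) = lim(x→0) (sin(x))/(1)
  = 0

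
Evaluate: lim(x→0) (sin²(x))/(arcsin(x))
This is a 0/0 indeterminate form.

Apply L'Hôpital's rule: differentiate numerator and denominator separately.
  f(x) = sin(x)^2   ⇒   f'(x) = 2·sin(x)·cos(x)
  g(x) = asin(x)   ⇒   g'(x) = 1/sqrt(1 - x^2)
  lim(x→0) f'(x)/g'(x) = lim(x→0) (2·sin(x)·cos(x))/(1/sqrt(1 - x^2))
  = 0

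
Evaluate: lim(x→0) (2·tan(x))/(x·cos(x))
This is a 0/0 indeterminate form.

Apply L'Hôpital's rule: differentiate numerator and denominator separately.
  f(x) = 2·tan(x)   ⇒   f'(x) = 2·tan(x)^2 + 2
  g(x) = x·cos(x)   ⇒   g'(x) = -x·sin(x) + cos(x)
  lim(x→0) f'(x)/g'(x) = lim(x→0) (2·tan(x)^2 + 2)/(-x·sin(x) + cos(x))
  = 2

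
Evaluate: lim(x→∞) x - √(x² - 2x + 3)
This is an ∞-∞ indeterminate form.

Combine fractions or rationalize to convert ∞-∞ to 0/0 form:
  lim(x→∞) x - √(x² - 2x + 3) = 1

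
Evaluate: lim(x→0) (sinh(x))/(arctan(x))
This is a 0/0 indeterminate form.

Apply L'Hôpital's rule: differentiate numerator and denominator separately.
  f(x) = sinh(x)   ⇒   f'(x) = cosh(x)
  g(x) = atan(x)   ⇒   g'(x) = 1/(x^2 + 1)
  lim(x→0) f'(x)/g'(x) = lim(x→0) (cosh(x))/(1/(x^2 + 1))
  = 1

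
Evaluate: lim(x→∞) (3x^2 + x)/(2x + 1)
This is an ∞/∞ indeterminate form.

Apply L'Hôpital's rule: differentiate numerator and denominator separately.
  f(x) = 3·x^2 + x   ⇒   f'(x) = 6·x + 1
  g(x) = 2·x + 1   ⇒   g'(x) = 2
  lim(x→∞) f'(x)/g'(x) = lim(x→∞) (6·x + 1)/(2)
  = ∞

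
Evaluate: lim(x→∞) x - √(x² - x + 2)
This is an ∞-∞ indeterminate form.

Combine fractions or rationalize to convert ∞-∞ to 0/0 form:
  lim(x→∞) x - √(x² - x + 2) = 1/2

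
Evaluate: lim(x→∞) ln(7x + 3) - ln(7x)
This is an ∞-∞ indeterminate form.

Combine fractions or rationalize to convert ∞-∞ to 0/0 form:
  lim(x→∞) ln(7x + 3) - ln(7x) = 0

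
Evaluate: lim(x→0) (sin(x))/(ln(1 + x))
This is a 0/0 indeterminate form.

Apply L'Hôpital's rule: differentiate numerator and denominator separately.
  f(x) = sin(x)   ⇒   f'(x) = cos(x)
  g(x) = ln(x + 1)   ⇒   g'(x) = 1/(x + 1)
  lim(x→0) f'(x)/g'(x) = lim(x→0) (cos(x))/(1/(x + 1))
  = 1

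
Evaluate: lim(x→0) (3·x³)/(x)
This is a 0/0 indeterminate form.

Apply L'Hôpital's rule: differentiate numerator and denominator separately.
  f(x) = 3·x^3   ⇒   f'(x) = 9·x^2
  g(x) = x   ⇒   g'(x) = 1
  lim(x→0) f'(x)/g'(x) = lim(x→0) (9·x^2)/(1)
  = 0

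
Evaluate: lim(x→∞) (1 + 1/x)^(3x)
This is an exponential indeterminate form.

For exponential indeterminate forms, take the natural log:
  Let L = lim(x→∞) (1 + 1/x)^(3x)
  Then ln(L) = lim(x→∞) [exponent × ln(base)]
  Evaluate using L'Hôpital or standard limits, then exponentiate.
  L = e^(3)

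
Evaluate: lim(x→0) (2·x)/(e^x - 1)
This is a 0/0 indeterminate form.

Apply L'Hôpital's rule: differentiate numerator and denominator separately.
  f(x) = 2·x   ⇒   f'(x) = 2
  g(x) = e^(x) - 1   ⇒   g'(x) = e^(x)
  lim(x→0) f'(x)/g'(x) = lim(x→0) (2)/(e^(x))
  = 2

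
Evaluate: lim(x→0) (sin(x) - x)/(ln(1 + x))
This is a 0/0 indeterminate form.

Apply L'Hôpital's rule: differentiate numerator and denominator separately.
  f(x) = -x + sin(x)   ⇒   f'(x) = cos(x) - 1
  g(x) = ln(x + 1)   ⇒   g'(x) = 1/(x + 1)
  lim(x→0) f'(x)/g'(x) = lim(x→0) (cos(x) - 1)/(1/(x + 1))
  = 0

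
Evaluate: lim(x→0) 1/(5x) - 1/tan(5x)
This is an ∞-∞ indeterminate form.

Combine fractions or rationalize to convert ∞-∞ to 0/0 form:
  lim(x→0) 1/(5x) - 1/tan(5x) = 0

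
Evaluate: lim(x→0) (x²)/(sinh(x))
This is a 0/0 indeterminate form.

Apply L'Hôpital's rule: differentiate numerator and denominator separately.
  f(x) = x^2   ⇒   f'(x) = 2·x
  g(x) = sinh(x)   ⇒   g'(x) = cosh(x)
  lim(x→0) f'(x)/g'(x) = lim(x→0) (2·x)/(cosh(x))
  = 0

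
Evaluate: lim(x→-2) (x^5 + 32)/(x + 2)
This is a standard limit.

Factor or rationalize the expression:
  lim(x→-2) (x^5 + 32)/(x + 2) = 80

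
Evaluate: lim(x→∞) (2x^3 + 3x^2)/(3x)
This is an ∞/∞ indeterminate form.

Apply L'Hôpital's rule: differentiate numerator and denominator separately.
  f(x) = 2·x^3 + 3·x^2   ⇒   f'(x) = 6·x^2 + 6·x
  g(x) = 3·x   ⇒   g'(x) = 3
  lim(x→∞) f'(x)/g'(x) = lim(x→∞) (6·x^2 + 6·x)/(3)
  = ∞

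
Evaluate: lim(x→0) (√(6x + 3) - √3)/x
This is a standard limit.

Factor or rationalize the expression:
  lim(x→0) (√(6x + 3) - √3)/x = sqrt(3)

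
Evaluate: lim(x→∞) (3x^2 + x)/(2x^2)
This is an ∞/∞ indeterminate form.

Apply L'Hôpital's rule: differentiate numerator and denominator separately.
  f(x) = 3·x^2 + x   ⇒   f'(x) = 6·x + 1
  g(x) = 2·x^2   ⇒   g'(x) = 4·x
  lim(x→∞) f'(x)/g'(x) = lim(x→∞) (6·x + 1)/(4·x)
  = 3/2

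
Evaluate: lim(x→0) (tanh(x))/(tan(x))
This is a 0/0 indeterminate form.

Apply L'Hôpital's rule: differentiate numerator and denominator separately.
  f(x) = tanh(x)   ⇒   f'(x) = 1 - tanh(x)^2
  g(x) = tan(x)   ⇒   g'(x) = tan(x)^2 + 1
  lim(x→0) f'(x)/g'(x) = lim(x→0) (1 - tanh(x)^2)/(tan(x)^2 + 1)
  = 1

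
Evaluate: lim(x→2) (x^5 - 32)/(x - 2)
This is a standard limit.

Factor or rationalize the expression:
  lim(x→2) (x^5 - 32)/(x - 2) = 80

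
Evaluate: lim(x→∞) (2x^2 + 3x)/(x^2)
This is an ∞/∞ indeterminate form.

Apply L'Hôpital's rule: differentiate numerator and denominator separately.
  f(x) = 2·x^2 + 3·x   ⇒   f'(x) = 4·x + 3
  g(x) = x^2   ⇒   g'(x) = 2·x
  lim(x→∞) f'(x)/g'(x) = lim(x→∞) (4·x + 3)/(2·x)
  = 2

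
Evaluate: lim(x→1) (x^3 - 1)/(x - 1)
This is a standard limit.

Factor or rationalize the expression:
  lim(x→1) (x^3 - 1)/(x - 1) = 3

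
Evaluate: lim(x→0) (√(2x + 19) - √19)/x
This is a standard limit.

Factor or rationalize the expression:
  lim(x→0) (√(2x + 19) - √19)/x = sqrt(19)/19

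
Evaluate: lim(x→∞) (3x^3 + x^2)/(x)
This is an ∞/∞ indeterminate form.

Apply L'Hôpital's rule: differentiate numerator and denominator separately.
  f(x) = 3·x^3 + x^2   ⇒   f'(x) = 9·x^2 + 2·x
  g(x) = x   ⇒   g'(x) = 1
  lim(x→∞) f'(x)/g'(x) = lim(x→∞) (9·x^2 + 2·x)/(1)
  = ∞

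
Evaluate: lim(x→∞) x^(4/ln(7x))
This is an exponential indeterminate form.

For exponential indeterminate forms, take the natural log:
  Let L = lim(x→∞) x^(4/ln(7x))
  Then ln(L) = lim(x→∞) [exponent × ln(base)]
  Evaluate using L'Hôpital or standard limits, then exponentiate.
  L = e^(4)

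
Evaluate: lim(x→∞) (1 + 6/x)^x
This is an exponential indeterminate form.

For exponential indeterminate forms, take the natural log:
  Let L = lim(x→∞) (1 + 6/x)^x
  Then ln(L) = lim(x→∞) [exponent × ln(base)]
  Evaluate using L'Hôpital or standard limits, then exponentiate.
  L = e^(6)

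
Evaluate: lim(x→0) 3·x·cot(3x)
This is a 0·∞ indeterminate form.

Rewrite 0·∞ as a quotient (0/0 or ∞/∞ form), then apply L'Hôpital's rule:
  lim(x→0) 3·x·cot(3x) = 1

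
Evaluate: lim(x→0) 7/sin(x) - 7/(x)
This is an ∞-∞ indeterminate form.

Combine fractions or rationalize to convert ∞-∞ to 0/0 form:
  lim(x→0) 7/sin(x) - 7/(x) = 0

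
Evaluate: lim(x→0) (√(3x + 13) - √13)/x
This is a standard limit.

Factor or rationalize the expression:
  lim(x→0) (√(3x + 13) - √13)/x = 3·sqrt(13)/26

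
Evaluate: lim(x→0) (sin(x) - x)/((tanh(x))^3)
This is a 0/0 indeterminate form.

Apply L'Hôpital's rule: differentiate numerator and denominator separately.
  f(x) = -x + sin(x)   ⇒   f'(x) = cos(x) - 1
  g(x) = tanh(x)^3   ⇒   g'(x) = (3 - 3·tanh(x)^2)·tanh(x)^2
  lim(x→0) f'(x)/g'(x) = lim(x→0) (cos(x) - 1)/((3 - 3·tanh(x)^2)·tanh(x)^2)
  = -1/6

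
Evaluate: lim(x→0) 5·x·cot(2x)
This is a 0·∞ indeterminate form.

Rewrite 0·∞ as a quotient (0/0 or ∞/∞ form), then apply L'Hôpital's rule:
  lim(x→0) 5·x·cot(2x) = 5/2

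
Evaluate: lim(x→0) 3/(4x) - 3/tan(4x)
This is an ∞-∞ indeterminate form.

Combine fractions or rationalize to convert ∞-∞ to 0/0 form:
  lim(x→0) 3/(4x) - 3/tan(4x) = 0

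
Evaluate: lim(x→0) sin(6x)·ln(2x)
This is a 0·∞ indeterminate form.

Rewrite 0·∞ as a quotient (0/0 or ∞/∞ form), then apply L'Hôpital's rule:
  lim(x→0) sin(6x)·ln(2x) = 0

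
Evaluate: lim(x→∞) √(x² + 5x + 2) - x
This is an ∞-∞ indeterminate form.

Combine fractions or rationalize to convert ∞-∞ to 0/0 form:
  lim(x→∞) √(x² + 5x + 2) - x = 5/2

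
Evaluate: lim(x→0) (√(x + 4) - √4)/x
This is a standard limit.

Factor or rationalize the expression:
  lim(x→0) (√(x + 4) - √4)/x = 1/4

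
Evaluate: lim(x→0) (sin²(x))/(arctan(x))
This is a 0/0 indeterminate form.

Apply L'Hôpital's rule: differentiate numerator and denominator separately.
  f(x) = sin(x)^2   ⇒   f'(x) = 2·sin(x)·cos(x)
  g(x) = atan(x)   ⇒   g'(x) = 1/(x^2 + 1)
  lim(x→0) f'(x)/g'(x) = lim(x→0) (2·sin(x)·cos(x))/(1/(x^2 + 1))
  = 0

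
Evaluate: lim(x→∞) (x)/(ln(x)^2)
This is an ∞/∞ indeterminate form.

Apply L'Hôpital's rule: differentiate numerator and denominator separately.
  f(x) = x   ⇒   f'(x) = 1
  g(x) = ln(x)^2   ⇒   g'(x) = 2·ln(x)/x
  lim(x→∞) f'(x)/g'(x) = lim(x→∞) (1)/(2·ln(x)/x)
  = ∞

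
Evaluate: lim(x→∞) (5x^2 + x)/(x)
This is an ∞/∞ indeterminate form.

Apply L'Hôpital's rule: differentiate numerator and denominator separately.
  f(x) = 5·x^2 + x   ⇒   f'(x) = 10·x + 1
  g(x) = x   ⇒   g'(x) = 1
  lim(x→∞) f'(x)/g'(x) = lim(x→∞) (10·x + 1)/(1)
  = ∞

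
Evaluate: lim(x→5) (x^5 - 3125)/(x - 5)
This is a standard limit.

Factor or rationalize the expression:
  lim(x→5) (x^5 - 3125)/(x - 5) = 3125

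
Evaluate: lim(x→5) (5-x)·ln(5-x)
This is a 0·∞ indeterminate form.

Rewrite 0·∞ as a quotient (0/0 or ∞/∞ form), then apply L'Hôpital's rule:
  lim(x→5) (5-x)·ln(5-x) = 0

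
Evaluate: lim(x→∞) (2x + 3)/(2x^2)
This is an ∞/∞ indeterminate form.

Apply L'Hôpital's rule: differentiate numerator and denominator separately.
  f(x) = 2·x + 3   ⇒   f'(x) = 2
  g(x) = 2·x^2   ⇒   g'(x) = 4·x
  lim(x→∞) f'(x)/g'(x) = lim(x→∞) (2)/(4·x)
  = 0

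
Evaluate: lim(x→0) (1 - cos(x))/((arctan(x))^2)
This is a 0/0 indeterminate form.

Apply L'Hôpital's rule: differentiate numerator and denominator separately.
  f(x) = 1 - cos(x)   ⇒   f'(x) = sin(x)
  g(x) = atan(x)^2   ⇒   g'(x) = 2·atan(x)/(x^2 + 1)
  lim(x→0) f'(x)/g'(x) = lim(x→0) (sin(x))/(2·atan(x)/(x^2 + 1))
  = 1/2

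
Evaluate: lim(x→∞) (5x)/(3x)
This is an ∞/∞ indeterminate form.

Apply L'Hôpital's rule: differentiate numerator and denominator separately.
  f(x) = 5·x   ⇒   f'(x) = 5
  g(x) = 3·x   ⇒   g'(x) = 3
  lim(x→∞) f'(x)/g'(x) = lim(x→∞) (5)/(3)
  = 5/3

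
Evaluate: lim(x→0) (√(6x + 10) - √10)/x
This is a standard limit.

Factor or rationalize the expression:
  lim(x→0) (√(6x + 10) - √10)/x = 3·sqrt(10)/10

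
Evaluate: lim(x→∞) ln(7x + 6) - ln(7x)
This is an ∞-∞ indeterminate form.

Combine fractions or rationalize to convert ∞-∞ to 0/0 form:
  lim(x→∞) ln(7x + 6) - ln(7x) = 0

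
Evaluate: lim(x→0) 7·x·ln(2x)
This is a 0·∞ indeterminate form.

Rewrite 0·∞ as a quotient (0/0 or ∞/∞ form), then apply L'Hôpital's rule:
  lim(x→0) 7·x·ln(2x) = 0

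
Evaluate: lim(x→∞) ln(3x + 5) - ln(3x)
This is an ∞-∞ indeterminate form.

Combine fractions or rationalize to convert ∞-∞ to 0/0 form:
  lim(x→∞) ln(3x + 5) - ln(3x) = 0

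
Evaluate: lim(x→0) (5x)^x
This is an exponential indeterminate form.

For exponential indeterminate forms, take the natural log:
  Let L = lim(x→0) (5x)^x
  Then ln(L) = lim(x→0) [exponent × ln(base)]
  Evaluate using L'Hôpital or standard limits, then exponentiate.
  L = 1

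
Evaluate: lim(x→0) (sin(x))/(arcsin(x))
This is a 0/0 indeterminate form.

Apply L'Hôpital's rule: differentiate numerator and denominator separately.
  f(x) = sin(x)   ⇒   f'(x) = cos(x)
  g(x) = asin(x)   ⇒   g'(x) = 1/sqrt(1 - x^2)
  lim(x→0) f'(x)/g'(x) = lim(x→0) (cos(x))/(1/sqrt(1 - x^2))
  = 1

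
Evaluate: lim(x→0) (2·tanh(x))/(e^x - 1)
This is a 0/0 indeterminate form.

Apply L'Hôpital's rule: differentiate numerator and denominator separately.
  f(x) = 2·tanh(x)   ⇒   f'(x) = 2 - 2·tanh(x)^2
  g(x) = e^(x) - 1   ⇒   g'(x) = e^(x)
  lim(x→0) f'(x)/g'(x) = lim(x→0) (2 - 2·tanh(x)^2)/(e^(x))
  = 2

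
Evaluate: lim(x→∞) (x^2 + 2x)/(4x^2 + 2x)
This is an ∞/∞ indeterminate form.

Apply L'Hôpital's rule: differentiate numerator and denominator separately.
  f(x) = x^2 + 2·x   ⇒   f'(x) = 2·x + 2
  g(x) = 4·x^2 + 2·x   ⇒   g'(x) = 8·x + 2
  lim(x→∞) f'(x)/g'(x) = lim(x→∞) (2·x + 2)/(8·x + 2)
  = 1/4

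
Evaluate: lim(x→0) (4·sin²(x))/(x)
This is a 0/0 indeterminate form.

Apply L'Hôpital's rule: differentiate numerator and denominator separately.
  f(x) = 4·sin(x)^2   ⇒   f'(x) = 8·sin(x)·cos(x)
  g(x) = x   ⇒   g'(x) = 1
  lim(x→0) f'(x)/g'(x) = lim(x→0) (8·sin(x)·cos(x))/(1)
  = 0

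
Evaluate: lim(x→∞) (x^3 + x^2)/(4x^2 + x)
This is an ∞/∞ indeterminate form.

Apply L'Hôpital's rule: differentiate numerator and denominator separately.
  f(x) = x^3 + x^2   ⇒   f'(x) = 3·x^2 + 2·x
  g(x) = 4·x^2 + x   ⇒   g'(x) = 8·x + 1
  lim(x→∞) f'(x)/g'(x) = lim(x→∞) (3·x^2 + 2·x)/(8·x + 1)
  = ∞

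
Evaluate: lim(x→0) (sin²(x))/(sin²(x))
This is a 0/0 indeterminate form.

Apply L'Hôpital's rule: differentiate numerator and denominator separately.
  f(x) = sin(x)^2   ⇒   f'(x) = 2·sin(x)·cos(x)
  g(x) = sin(x)^2   ⇒   g'(x) = 2·sin(x)·cos(x)
  lim(x→0) f'(x)/g'(x) = lim(x→0) (2·sin(x)·cos(x))/(2·sin(x)·cos(x))
  = 1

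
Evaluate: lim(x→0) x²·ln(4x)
This is a 0·∞ indeterminate form.

Rewrite 0·∞ as a quotient (0/0 or ∞/∞ form), then apply L'Hôpital's rule:
  lim(x→0) x²·ln(4x) = 0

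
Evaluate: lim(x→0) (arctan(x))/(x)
This is a 0/0 indeterminate form.

Apply L'Hôpital's rule: differentiate numerator and denominator separately.
  f(x) = atan(x)   ⇒   f'(x) = 1/(x^2 + 1)
  g(x) = x   ⇒   g'(x) = 1
  lim(x→0) f'(x)/g'(x) = lim(x→0) (1/(x^2 + 1))/(1)
  = 1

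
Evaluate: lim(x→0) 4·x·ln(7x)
This is a 0·∞ indeterminate form.

Rewrite 0·∞ as a quotient (0/0 or ∞/∞ form), then apply L'Hôpital's rule:
  lim(x→0) 4·x·ln(7x) = 0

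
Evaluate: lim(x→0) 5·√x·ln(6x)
This is a 0·∞ indeterminate form.

Rewrite 0·∞ as a quotient (0/0 or ∞/∞ form), then apply L'Hôpital's rule:
  lim(x→0) 5·√x·ln(6x) = 0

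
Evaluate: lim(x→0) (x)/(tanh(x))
This is a 0/0 indeterminate form.

Apply L'Hôpital's rule: differentiate numerator and denominator separately.
  f(x) = x   ⇒   f'(x) = 1
  g(x) = tanh(x)   ⇒   g'(x) = 1 - tanh(x)^2
  lim(x→0) f'(x)/g'(x) = lim(x→0) (1)/(1 - tanh(x)^2)
  = 1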